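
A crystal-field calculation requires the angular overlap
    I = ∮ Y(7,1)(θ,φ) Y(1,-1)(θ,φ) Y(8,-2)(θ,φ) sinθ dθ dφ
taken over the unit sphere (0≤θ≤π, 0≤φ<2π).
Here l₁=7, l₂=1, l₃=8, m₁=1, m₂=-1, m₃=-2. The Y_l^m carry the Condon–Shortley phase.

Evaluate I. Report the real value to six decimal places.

m-sum = 1 − 1 − 2 = -2 ≠ 0 ⇒ I = 0

0.000000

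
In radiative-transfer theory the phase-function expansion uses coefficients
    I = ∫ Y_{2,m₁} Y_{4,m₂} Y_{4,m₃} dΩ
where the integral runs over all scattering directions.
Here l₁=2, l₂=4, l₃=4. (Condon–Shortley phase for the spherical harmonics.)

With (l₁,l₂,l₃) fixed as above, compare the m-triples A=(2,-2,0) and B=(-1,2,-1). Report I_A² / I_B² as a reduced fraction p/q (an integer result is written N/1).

20/9

Same 2,4,4: normalisation and zero-m 3j drop out of the ratio.
A: Δ: 2! 2! 6! / 11! → 1/13860; sum: t=0:+1/192 = 1/192; 3j²(2 4 4; 2 -2 0) = Δ·Π!·Σ² = 3/77  (sign +1)
B: Δ: 2! 2! 6! / 11! → 1/13860; sum: t=1:−1/240 t=2:+1/96 = 1/160; 3j²(2 4 4; -1 2 -1) = Δ·Π!·Σ² = 27/1540  (sign -1)
I_A²/I_B² = (3/77)/(27/1540) = 20/9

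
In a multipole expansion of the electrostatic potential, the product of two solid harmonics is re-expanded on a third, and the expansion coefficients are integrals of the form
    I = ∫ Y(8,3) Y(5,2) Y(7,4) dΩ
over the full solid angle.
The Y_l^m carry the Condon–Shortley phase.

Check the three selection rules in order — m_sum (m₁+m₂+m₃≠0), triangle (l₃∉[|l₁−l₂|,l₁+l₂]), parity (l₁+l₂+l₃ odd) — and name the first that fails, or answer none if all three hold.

m₁+m₂+m₃ = 3 + 2 + 4 = 9  ✗
triangle: |8−5|=3 ≤ l₃=7 ≤ 8+5=13
parity: l₁+l₂+l₃ = 20 is even

m_sum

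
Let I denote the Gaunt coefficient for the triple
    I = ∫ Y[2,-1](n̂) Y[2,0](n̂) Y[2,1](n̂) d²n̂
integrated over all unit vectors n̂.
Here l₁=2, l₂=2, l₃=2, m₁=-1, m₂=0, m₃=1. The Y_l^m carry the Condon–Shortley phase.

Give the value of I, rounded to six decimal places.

-0.090112

Checks pass: Σm=0; 6 even; l₃=2∈[0,4].
(2·2+1)(2·2+1)(2·2+1) = 125
Δ: 2! 2! 2! / 7! → 1/630
sum: t=0:+1/8 t=1:−1/1 t=2:+1/8 = -3/4
3j²(2 2 2; 0 0 0) = Δ·Π!·Σ² = 2/35  (sign -1)
sum: t=1:−1/2 t=2:+1/4 = -1/4
3j²(2 2 2; -1 0 1) = Δ·Π!·Σ² = 1/70  (sign +1)
combine: 4πI² = 125·2/35·1/70 = 5/49
take √, sign -1: I = -0.09011188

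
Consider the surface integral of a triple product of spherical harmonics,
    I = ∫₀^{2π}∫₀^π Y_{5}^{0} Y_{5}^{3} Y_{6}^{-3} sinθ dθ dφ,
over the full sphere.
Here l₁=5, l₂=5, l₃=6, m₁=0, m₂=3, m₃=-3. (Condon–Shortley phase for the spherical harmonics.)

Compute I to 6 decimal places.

Rules hold: Σm=0, L=16 even, 0≤6≤10.
N = 11·11·13 = 1573
Δ = 4!·6!·6!/17! = 1/28588560
Racah Σ t=0..4: t=0:+1/345600 t=1:−1/13824 t=2:+1/5184 t=3:−1/13824 t=4:+1/345600 = 7/129600
⇒ 3j(5 5 6; 0 0 0)² = 80/7293, sgn +1
Racah Σ t=2..4: t=2:+1/103680 t=3:−1/34560 t=4:+1/138240 = -1/82944
⇒ 3j(5 5 6; 0 3 -3)² = 125/9724, sgn +1
4πI² = N·(3j₀)²·(3jₘ)² = 2500/11271
I = +1·√(0.221808/4π) = 0.13285682

0.132857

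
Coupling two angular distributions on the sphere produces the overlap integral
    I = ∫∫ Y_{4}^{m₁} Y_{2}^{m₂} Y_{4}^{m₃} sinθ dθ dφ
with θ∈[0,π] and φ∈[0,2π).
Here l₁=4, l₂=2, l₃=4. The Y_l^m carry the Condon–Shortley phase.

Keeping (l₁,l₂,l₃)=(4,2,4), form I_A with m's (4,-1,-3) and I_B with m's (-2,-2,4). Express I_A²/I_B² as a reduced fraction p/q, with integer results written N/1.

l's match ⇒ only the (l;m) 3-j factors differ between A and B.
A: triangle coeff Δ(4,2,4) = 1/13860; Σ_t [0,0]: t=0:+1/1440 = 1/1440; (3j)²=7/165 [(4 2 4; 4 -1 -3)], sign=-1
B: triangle coeff Δ(4,2,4) = 1/13860; Σ_t [0,0]: t=0:+1/2880 = 1/2880; (3j)²=2/165 [(4 2 4; -2 -2 4)], sign=+1
I_A²/I_B² = (7/165)/(2/165) = 7/2

7/2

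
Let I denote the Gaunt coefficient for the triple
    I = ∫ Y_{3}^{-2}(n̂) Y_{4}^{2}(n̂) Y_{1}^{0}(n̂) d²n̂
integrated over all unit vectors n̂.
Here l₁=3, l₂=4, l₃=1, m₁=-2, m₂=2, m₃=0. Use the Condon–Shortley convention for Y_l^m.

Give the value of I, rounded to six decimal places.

0.213244

Rules hold: Σm=0, L=8 even, 1≤1≤7.
N = 7·9·3 = 189
Δ = 6!·0!·2!/9! = 1/252
Racah Σ t=3..3: t=3:−1/36 = -1/36
⇒ 3j(3 4 1; 0 0 0)² = 4/63, sgn +1
Racah Σ t=5..5: t=5:−1/120 = -1/120
⇒ 3j(3 4 1; -2 2 0)² = 1/21, sgn +1
4πI² = N·(3j₀)²·(3jₘ)² = 4/7
I = +1·√(0.571429/4π) = 0.21324362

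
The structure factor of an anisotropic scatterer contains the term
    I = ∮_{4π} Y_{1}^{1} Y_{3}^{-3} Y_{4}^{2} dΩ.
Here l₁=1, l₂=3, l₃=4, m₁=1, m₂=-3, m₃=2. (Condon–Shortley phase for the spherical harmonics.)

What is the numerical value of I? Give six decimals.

0.061558

Rules hold: Σm=0, L=8 even, 2≤4≤4.
N = 3·7·9 = 189
Δ = 0!·2!·6!/9! = 1/252
Racah Σ t=0..0: t=0:+1/36 = 1/36
⇒ 3j(1 3 4; 0 0 0)² = 4/63, sgn +1
Racah Σ t=0..0: t=0:+1/1440 = 1/1440
⇒ 3j(1 3 4; 1 -3 2)² = 1/252, sgn +1
4πI² = N·(3j₀)²·(3jₘ)² = 1/21
I = +1·√(0.047619/4π) = 0.06155813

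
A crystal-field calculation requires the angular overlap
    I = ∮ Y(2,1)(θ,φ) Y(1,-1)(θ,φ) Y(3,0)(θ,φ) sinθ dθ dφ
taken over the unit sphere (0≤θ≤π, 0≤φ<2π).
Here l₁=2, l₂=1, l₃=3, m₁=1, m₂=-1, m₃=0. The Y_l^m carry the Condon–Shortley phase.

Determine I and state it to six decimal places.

0.143048

Checks pass: Σm=0; 6 even; l₃=3∈[1,3].
(2·2+1)(2·1+1)(2·3+1) = 105
Δ: 0! 4! 2! / 7! → 1/105
sum: t=0:+1/4 = 1/4
3j²(2 1 3; 0 0 0) = Δ·Π!·Σ² = 3/35  (sign -1)
sum: t=0:+1/12 = 1/12
3j²(2 1 3; 1 -1 0) = Δ·Π!·Σ² = 1/35  (sign -1)
combine: 4πI² = 105·3/35·1/35 = 9/35
take √, sign +1: I = 0.14304817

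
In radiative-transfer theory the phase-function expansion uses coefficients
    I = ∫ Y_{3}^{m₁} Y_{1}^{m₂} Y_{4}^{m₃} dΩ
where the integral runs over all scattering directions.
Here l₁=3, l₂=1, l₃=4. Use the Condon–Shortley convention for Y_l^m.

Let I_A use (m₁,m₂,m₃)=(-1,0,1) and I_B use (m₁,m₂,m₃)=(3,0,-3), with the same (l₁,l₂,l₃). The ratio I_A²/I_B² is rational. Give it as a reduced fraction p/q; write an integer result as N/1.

15/7

l's match ⇒ only the (l;m) 3-j factors differ between A and B.
A: triangle coeff Δ(3,1,4) = 1/252; Σ_t [0,0]: t=0:+1/48 = 1/48; (3j)²=5/84 [(3 1 4; -1 0 1)], sign=-1
B: triangle coeff Δ(3,1,4) = 1/252; Σ_t [0,0]: t=0:+1/720 = 1/720; (3j)²=1/36 [(3 1 4; 3 0 -3)], sign=-1
I_A²/I_B² = (5/84)/(1/36) = 15/7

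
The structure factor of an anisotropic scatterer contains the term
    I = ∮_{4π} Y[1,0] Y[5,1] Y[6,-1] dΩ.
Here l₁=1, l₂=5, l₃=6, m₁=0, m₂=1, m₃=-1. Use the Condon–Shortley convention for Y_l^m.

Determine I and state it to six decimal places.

-0.241725

Rules hold: Σm=0, L=12 even, 4≤6≤6.
N = 3·11·13 = 429
Δ = 0!·2!·10!/13! = 1/858
Racah Σ t=0..0: t=0:+1/14400 = 1/14400
⇒ 3j(1 5 6; 0 0 0)² = 6/143, sgn +1
Racah Σ t=0..0: t=0:+1/17280 = 1/17280
⇒ 3j(1 5 6; 0 1 -1)² = 35/858, sgn -1
4πI² = N·(3j₀)²·(3jₘ)² = 105/143
I = -1·√(0.734266/4π) = -0.24172507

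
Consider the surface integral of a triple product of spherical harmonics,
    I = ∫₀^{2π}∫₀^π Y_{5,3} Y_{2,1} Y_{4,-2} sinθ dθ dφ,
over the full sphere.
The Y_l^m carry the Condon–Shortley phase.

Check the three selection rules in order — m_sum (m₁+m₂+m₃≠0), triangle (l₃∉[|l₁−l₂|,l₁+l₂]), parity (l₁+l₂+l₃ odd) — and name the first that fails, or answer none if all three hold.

Σmᵢ = 2  ✗
l₃∈[|l₁−l₂|,l₁+l₂]=[3,7], have l₃=4
Σlᵢ = 11 ⇒ odd

m_sum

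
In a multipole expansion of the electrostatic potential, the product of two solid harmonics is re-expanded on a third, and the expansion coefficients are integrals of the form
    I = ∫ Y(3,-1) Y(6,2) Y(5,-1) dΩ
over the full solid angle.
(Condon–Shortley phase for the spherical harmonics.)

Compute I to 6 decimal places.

Rules hold: Σm=0, L=14 even, 3≤5≤9.
N = 7·13·11 = 1001
Δ = 4!·2!·8!/15! = 1/675675
Racah Σ t=1..3: t=1:−1/8640 t=2:+1/2304 t=3:−1/8640 = 7/34560
⇒ 3j(3 6 5; 0 0 0)² = 7/429, sgn -1
Racah Σ t=2..4: t=2:+1/11520 t=3:−1/4320 t=4:+1/27648 = -1/9216
⇒ 3j(3 6 5; -1 2 -1)² = 2/143, sgn -1
4πI² = N·(3j₀)²·(3jₘ)² = 98/429
I = +1·√(0.228438/4π) = 0.13482780

0.134828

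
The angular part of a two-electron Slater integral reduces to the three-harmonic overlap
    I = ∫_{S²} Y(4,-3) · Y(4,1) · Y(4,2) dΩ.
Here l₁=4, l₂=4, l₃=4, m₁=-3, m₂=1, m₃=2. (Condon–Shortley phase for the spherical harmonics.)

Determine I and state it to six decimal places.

-0.063661

Checks pass: Σm=0; 12 even; l₃=4∈[0,8].
(2·4+1)(2·4+1)(2·4+1) = 729
Δ: 4! 4! 4! / 13! → 1/450450
sum: t=0:+1/13824 t=1:−1/216 t=2:+1/64 t=3:−1/216 t=4:+1/13824 = 5/768
3j²(4 4 4; 0 0 0) = Δ·Π!·Σ² = 18/1001  (sign +1)
sum: t=3:−1/576 t=4:+1/864 = -1/1728
3j²(4 4 4; -3 1 2) = Δ·Π!·Σ² = 5/1287  (sign -1)
combine: 4πI² = 729·18/1001·5/1287 = 7290/143143
take √, sign -1: I = -0.06366105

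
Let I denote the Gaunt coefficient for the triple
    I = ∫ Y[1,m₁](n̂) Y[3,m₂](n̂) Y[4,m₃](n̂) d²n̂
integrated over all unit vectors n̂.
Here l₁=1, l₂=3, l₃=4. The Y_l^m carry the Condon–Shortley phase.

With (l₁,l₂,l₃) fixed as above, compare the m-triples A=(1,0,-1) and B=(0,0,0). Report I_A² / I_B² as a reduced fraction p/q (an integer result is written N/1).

Shared (l₁,l₂,l₃)=(1,3,4): N and (l;000)² cancel in I_A²/I_B².
A: Δ = 0!·2!·6!/9! = 1/252; Racah Σ t=0..0: t=0:+1/72 = 1/72; ⇒ 3j(1 3 4; 1 0 -1)² = 5/126, sgn -1
B: Δ = 0!·2!·6!/9! = 1/252; Racah Σ t=0..0: t=0:+1/36 = 1/36; ⇒ 3j(1 3 4; 0 0 0)² = 4/63, sgn +1
I_A²/I_B² = (5/126)/(4/63) = 5/8

5/8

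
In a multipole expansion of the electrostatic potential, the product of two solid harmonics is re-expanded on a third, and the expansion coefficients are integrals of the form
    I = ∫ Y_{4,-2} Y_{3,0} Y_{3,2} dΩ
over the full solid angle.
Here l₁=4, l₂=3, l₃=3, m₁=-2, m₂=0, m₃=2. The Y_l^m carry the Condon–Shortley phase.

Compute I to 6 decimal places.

-0.044418

Rules hold: Σm=0, L=10 even, 1≤3≤7.
N = 9·7·7 = 441
Δ = 4!·4!·2!/11! = 1/34650
Racah Σ t=1..3: t=1:−1/72 t=2:+1/16 t=3:−1/72 = 5/144
⇒ 3j(4 3 3; 0 0 0)² = 2/77, sgn -1
Racah Σ t=2..3: t=2:+1/96 t=3:−1/72 = -1/288
⇒ 3j(4 3 3; -2 0 2)² = 1/462, sgn +1
4πI² = N·(3j₀)²·(3jₘ)² = 3/121
I = -1·√(0.0247934/4π) = -0.04441841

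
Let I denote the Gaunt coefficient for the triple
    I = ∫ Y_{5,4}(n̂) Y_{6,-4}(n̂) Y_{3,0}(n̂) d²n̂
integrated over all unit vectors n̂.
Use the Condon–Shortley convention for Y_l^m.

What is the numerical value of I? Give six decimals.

m-sum 0 ✓  L=14 even ✓  1≤3≤11 ✓
Π(2lᵢ+1) = 11×13×7 = 1001
triangle coeff Δ(5,6,3) = 1/675675
Σ_t [3,5]: t=3:−1/8640 t=4:+1/2304 t=5:−1/8640 = 7/34560
(3j)²=7/429 [(5 6 3; 0 0 0)], sign=-1
Σ_t [0,1]: t=0:+1/161280 t=1:−1/60480 = -1/96768
(3j)²=15/1001 [(5 6 3; 4 -4 0)], sign=+1
⇒ 4πI² = 35/143
I = (-1)√(35/143/(4π)) = -0.13956004

-0.139560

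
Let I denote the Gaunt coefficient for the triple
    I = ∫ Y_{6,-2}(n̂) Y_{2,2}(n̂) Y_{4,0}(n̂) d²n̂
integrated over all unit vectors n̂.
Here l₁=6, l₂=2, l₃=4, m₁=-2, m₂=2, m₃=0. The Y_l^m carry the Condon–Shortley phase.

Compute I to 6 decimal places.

Rules hold: Σm=0, L=12 even, 4≤4≤8.
N = 13·5·9 = 585
Δ = 4!·8!·0!/13! = 1/6435
Racah Σ t=2..2: t=2:+1/2304 = 1/2304
⇒ 3j(6 2 4; 0 0 0)² = 5/143, sgn +1
Racah Σ t=4..4: t=4:+1/13824 = 1/13824
⇒ 3j(6 2 4; -2 2 0)² = 14/1287, sgn +1
4πI² = N·(3j₀)²·(3jₘ)² = 350/1573
I = +1·√(0.222505/4π) = 0.13306527

0.133065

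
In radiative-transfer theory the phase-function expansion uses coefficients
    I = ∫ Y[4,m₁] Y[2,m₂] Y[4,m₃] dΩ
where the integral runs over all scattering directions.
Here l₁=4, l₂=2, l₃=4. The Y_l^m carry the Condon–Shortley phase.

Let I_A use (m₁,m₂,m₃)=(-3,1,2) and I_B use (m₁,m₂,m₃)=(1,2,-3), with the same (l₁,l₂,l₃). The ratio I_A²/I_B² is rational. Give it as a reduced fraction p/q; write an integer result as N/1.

Same 4,2,4: normalisation and zero-m 3j drop out of the ratio.
A: Δ: 2! 6! 2! / 11! → 1/13860; sum: t=1:−1/1440 t=2:+1/240 = 1/288; 3j²(4 2 4; -3 1 2) = Δ·Π!·Σ² = 5/132  (sign +1)
B: Δ: 2! 6! 2! / 11! → 1/13860; sum: t=2:+1/480 = 1/480; 3j²(4 2 4; 1 2 -3) = Δ·Π!·Σ² = 3/110  (sign -1)
I_A²/I_B² = (5/132)/(3/110) = 25/18

25/18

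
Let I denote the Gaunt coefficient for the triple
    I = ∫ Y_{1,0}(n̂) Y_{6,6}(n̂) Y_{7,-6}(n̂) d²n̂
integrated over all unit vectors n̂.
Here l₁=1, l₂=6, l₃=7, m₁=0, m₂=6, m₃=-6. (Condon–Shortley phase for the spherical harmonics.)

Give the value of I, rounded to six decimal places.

Rules hold: Σm=0, L=14 even, 5≤7≤7.
N = 3·13·15 = 585
Δ = 0!·2!·12!/15! = 1/1365
Racah Σ t=0..0: t=0:+1/518400 = 1/518400
⇒ 3j(1 6 7; 0 0 0)² = 7/195, sgn -1
Racah Σ t=0..0: t=0:+1/479001600 = 1/479001600
⇒ 3j(1 6 7; 0 6 -6)² = 1/105, sgn -1
4πI² = N·(3j₀)²·(3jₘ)² = 1/5
I = +1·√(0.2/4π) = 0.12615663

0.126157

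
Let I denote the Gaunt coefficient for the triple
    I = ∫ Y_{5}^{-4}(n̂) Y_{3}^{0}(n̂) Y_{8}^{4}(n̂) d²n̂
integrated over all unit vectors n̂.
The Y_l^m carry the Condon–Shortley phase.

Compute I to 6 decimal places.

0.124544

Checks pass: Σm=0; 16 even; l₃=8∈[2,8].
(2·5+1)(2·3+1)(2·8+1) = 1309
Δ: 0! 10! 6! / 17! → 1/136136
sum: t=0:+1/518400 = 1/518400
3j²(5 3 8; 0 0 0) = Δ·Π!·Σ² = 56/2431  (sign +1)
sum: t=0:+1/13063680 = 1/13063680
3j²(5 3 8; -4 0 4) = Δ·Π!·Σ² = 10/1547  (sign +1)
combine: 4πI² = 1309·56/2431·10/1547 = 560/2873
take √, sign +1: I = 0.12454356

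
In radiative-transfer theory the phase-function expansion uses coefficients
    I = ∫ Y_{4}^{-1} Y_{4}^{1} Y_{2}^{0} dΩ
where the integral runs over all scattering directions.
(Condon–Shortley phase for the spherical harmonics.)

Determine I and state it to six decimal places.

Rules hold: Σm=0, L=10 even, 0≤2≤8.
N = 9·9·5 = 405
Δ = 6!·2!·2!/11! = 1/13860
Racah Σ t=2..4: t=2:+1/192 t=3:−1/36 t=4:+1/192 = -5/288
⇒ 3j(4 4 2; 0 0 0)² = 20/693, sgn -1
Racah Σ t=3..5: t=3:−1/144 t=4:+1/48 t=5:−1/480 = 17/1440
⇒ 3j(4 4 2; -1 1 0)² = 289/13860, sgn +1
4πI² = N·(3j₀)²·(3jₘ)² = 1445/5929
I = -1·√(0.243717/4π) = -0.13926381

-0.139264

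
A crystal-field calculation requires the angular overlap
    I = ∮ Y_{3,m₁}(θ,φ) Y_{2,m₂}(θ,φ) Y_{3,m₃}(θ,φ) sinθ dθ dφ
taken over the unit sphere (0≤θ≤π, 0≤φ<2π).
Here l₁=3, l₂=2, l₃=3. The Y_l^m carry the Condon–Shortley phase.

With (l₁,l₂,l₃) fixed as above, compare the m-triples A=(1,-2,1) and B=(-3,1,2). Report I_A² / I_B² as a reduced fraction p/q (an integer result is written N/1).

l's match ⇒ only the (l;m) 3-j factors differ between A and B.
A: triangle coeff Δ(3,2,3) = 1/3780; Σ_t [0,0]: t=0:+1/16 = 1/16; (3j)²=2/35 [(3 2 3; 1 -2 1)], sign=+1
B: triangle coeff Δ(3,2,3) = 1/3780; Σ_t [2,2]: t=2:+1/48 = 1/48; (3j)²=5/84 [(3 2 3; -3 1 2)], sign=-1
I_A²/I_B² = (2/35)/(5/84) = 24/25

24/25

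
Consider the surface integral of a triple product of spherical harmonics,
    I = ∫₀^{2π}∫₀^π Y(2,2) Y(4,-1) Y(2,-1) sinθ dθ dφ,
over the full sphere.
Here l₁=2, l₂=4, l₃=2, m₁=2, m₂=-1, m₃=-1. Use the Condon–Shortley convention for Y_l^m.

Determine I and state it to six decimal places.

-0.090112

Rules hold: Σm=0, L=8 even, 2≤2≤6.
N = 5·9·5 = 225
Δ = 4!·0!·4!/9! = 1/630
Racah Σ t=2..2: t=2:+1/16 = 1/16
⇒ 3j(2 4 2; 0 0 0)² = 2/35, sgn +1
Racah Σ t=0..0: t=0:+1/144 = 1/144
⇒ 3j(2 4 2; 2 -1 -1)² = 1/126, sgn -1
4πI² = N·(3j₀)²·(3jₘ)² = 5/49
I = -1·√(0.102041/4π) = -0.09011188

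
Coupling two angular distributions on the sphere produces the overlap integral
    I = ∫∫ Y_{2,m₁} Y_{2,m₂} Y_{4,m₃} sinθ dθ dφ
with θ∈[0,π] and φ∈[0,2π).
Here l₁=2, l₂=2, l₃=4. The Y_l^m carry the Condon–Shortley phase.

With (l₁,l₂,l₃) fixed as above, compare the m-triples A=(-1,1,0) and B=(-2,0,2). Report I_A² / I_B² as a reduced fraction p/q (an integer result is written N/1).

16/15

l's match ⇒ only the (l;m) 3-j factors differ between A and B.
A: triangle coeff Δ(2,2,4) = 1/630; Σ_t [0,0]: t=0:+1/36 = 1/36; (3j)²=8/315 [(2 2 4; -1 1 0)], sign=+1
B: triangle coeff Δ(2,2,4) = 1/630; Σ_t [0,0]: t=0:+1/96 = 1/96; (3j)²=1/42 [(2 2 4; -2 0 2)], sign=+1
I_A²/I_B² = (8/315)/(1/42) = 16/15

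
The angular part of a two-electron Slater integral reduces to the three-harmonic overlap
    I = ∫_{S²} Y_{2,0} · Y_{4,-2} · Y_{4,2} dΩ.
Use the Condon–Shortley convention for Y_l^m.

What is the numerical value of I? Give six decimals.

Checks pass: Σm=0; 10 even; l₃=4∈[2,6].
(2·2+1)(2·4+1)(2·4+1) = 405
Δ: 2! 2! 6! / 11! → 1/13860
sum: t=0:+1/192 t=1:−1/36 t=2:+1/192 = -5/288
3j²(2 4 4; 0 0 0) = Δ·Π!·Σ² = 20/693  (sign -1)
sum: t=0:+1/192 t=1:−1/120 t=2:+1/2880 = -1/360
3j²(2 4 4; 0 -2 2) = Δ·Π!·Σ² = 16/3465  (sign -1)
combine: 4πI² = 405·20/693·16/3465 = 320/5929
take √, sign +1: I = 0.06553591

0.065536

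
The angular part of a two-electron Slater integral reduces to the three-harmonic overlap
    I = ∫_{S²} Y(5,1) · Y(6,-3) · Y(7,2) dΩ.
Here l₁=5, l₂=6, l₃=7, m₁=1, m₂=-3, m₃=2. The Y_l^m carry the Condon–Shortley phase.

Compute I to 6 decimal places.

-0.121943

Checks pass: Σm=0; 18 even; l₃=7∈[1,11].
(2·5+1)(2·6+1)(2·7+1) = 2145
Δ: 4! 6! 8! / 19! → 1/174594420
sum: t=0:+1/4147200 t=1:−1/207360 t=2:+1/82944 t=3:−1/207360 t=4:+1/4147200 = 1/345600
3j²(5 6 7; 0 0 0) = Δ·Π!·Σ² = 420/46189  (sign -1)
sum: t=0:+1/829440 t=1:−1/311040 t=2:+1/967680 t=3:−1/29030400 = -11/10886400
3j²(5 6 7; 1 -3 2) = Δ·Π!·Σ² = 1408/146965  (sign +1)
combine: 4πI² = 2145·420/46189·1408/146965 = 253440/1356277
take √, sign -1: I = -0.12194344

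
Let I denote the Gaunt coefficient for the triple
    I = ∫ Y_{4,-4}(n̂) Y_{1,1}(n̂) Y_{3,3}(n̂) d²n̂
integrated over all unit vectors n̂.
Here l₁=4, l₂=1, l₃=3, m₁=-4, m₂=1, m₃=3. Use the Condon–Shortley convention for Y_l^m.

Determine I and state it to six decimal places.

m-sum 0 ✓  L=8 even ✓  3≤3≤5 ✓
Π(2lᵢ+1) = 9×3×7 = 189
triangle coeff Δ(4,1,3) = 1/252
Σ_t [1,1]: t=1:−1/36 = -1/36
(3j)²=4/63 [(4 1 3; 0 0 0)], sign=+1
Σ_t [2,2]: t=2:+1/1440 = 1/1440
(3j)²=1/9 [(4 1 3; -4 1 3)], sign=+1
⇒ 4πI² = 4/3
I = (+1)√(4/3/(4π)) = 0.32573501

0.325735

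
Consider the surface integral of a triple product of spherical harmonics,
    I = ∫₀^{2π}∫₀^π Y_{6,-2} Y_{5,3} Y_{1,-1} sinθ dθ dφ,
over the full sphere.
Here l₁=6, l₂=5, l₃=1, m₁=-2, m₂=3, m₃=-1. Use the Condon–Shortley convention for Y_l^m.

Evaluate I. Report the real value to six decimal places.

0.100084

m-sum 0 ✓  L=12 even ✓  1≤1≤11 ✓
Π(2lᵢ+1) = 13×11×3 = 429
triangle coeff Δ(6,5,1) = 1/858
Σ_t [5,5]: t=5:−1/14400 = -1/14400
(3j)²=6/143 [(6 5 1; 0 0 0)], sign=+1
Σ_t [8,8]: t=8:+1/161280 = 1/161280
(3j)²=1/143 [(6 5 1; -2 3 -1)], sign=+1
⇒ 4πI² = 18/143
I = (+1)√(18/143/(4π)) = 0.10008369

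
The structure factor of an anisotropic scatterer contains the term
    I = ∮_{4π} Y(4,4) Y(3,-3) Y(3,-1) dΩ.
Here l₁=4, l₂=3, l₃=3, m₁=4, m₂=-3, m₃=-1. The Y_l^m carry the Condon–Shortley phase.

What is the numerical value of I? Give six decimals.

-0.166198

m-sum 0 ✓  L=10 even ✓  1≤3≤7 ✓
Π(2lᵢ+1) = 9×7×7 = 441
triangle coeff Δ(4,3,3) = 1/34650
Σ_t [1,3]: t=1:−1/72 t=2:+1/16 t=3:−1/72 = 5/144
(3j)²=2/77 [(4 3 3; 0 0 0)], sign=-1
Σ_t [0,0]: t=0:+1/1152 = 1/1152
(3j)²=1/33 [(4 3 3; 4 -3 -1)], sign=+1
⇒ 4πI² = 42/121
I = (-1)√(42/121/(4π)) = -0.16619847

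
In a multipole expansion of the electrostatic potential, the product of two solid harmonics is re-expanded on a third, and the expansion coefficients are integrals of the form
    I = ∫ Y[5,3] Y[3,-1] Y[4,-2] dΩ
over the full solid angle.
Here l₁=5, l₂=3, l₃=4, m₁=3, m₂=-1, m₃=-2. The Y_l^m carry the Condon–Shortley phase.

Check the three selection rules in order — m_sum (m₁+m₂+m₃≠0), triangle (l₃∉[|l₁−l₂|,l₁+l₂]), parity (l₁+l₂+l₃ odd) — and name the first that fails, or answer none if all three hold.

none

Σmᵢ = 0  ✓
l₃∈[|l₁−l₂|,l₁+l₂]=[2,8], have l₃=4  ✓
Σlᵢ = 12 ⇒ even  ✓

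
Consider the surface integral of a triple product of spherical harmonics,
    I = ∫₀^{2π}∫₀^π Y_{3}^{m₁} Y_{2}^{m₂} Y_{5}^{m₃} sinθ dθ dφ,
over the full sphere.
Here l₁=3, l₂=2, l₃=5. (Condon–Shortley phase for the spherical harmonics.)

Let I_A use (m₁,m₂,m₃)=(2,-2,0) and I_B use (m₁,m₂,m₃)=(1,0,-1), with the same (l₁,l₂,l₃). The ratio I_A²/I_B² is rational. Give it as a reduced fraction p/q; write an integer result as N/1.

Same 3,2,5: normalisation and zero-m 3j drop out of the ratio.
A: Δ: 0! 6! 4! / 11! → 1/2310; sum: t=0:+1/2880 = 1/2880; 3j²(3 2 5; 2 -2 0) = Δ·Π!·Σ² = 1/462  (sign -1)
B: Δ: 0! 6! 4! / 11! → 1/2310; sum: t=0:+1/192 = 1/192; 3j²(3 2 5; 1 0 -1) = Δ·Π!·Σ² = 3/77  (sign +1)
I_A²/I_B² = (1/462)/(3/77) = 1/18

1/18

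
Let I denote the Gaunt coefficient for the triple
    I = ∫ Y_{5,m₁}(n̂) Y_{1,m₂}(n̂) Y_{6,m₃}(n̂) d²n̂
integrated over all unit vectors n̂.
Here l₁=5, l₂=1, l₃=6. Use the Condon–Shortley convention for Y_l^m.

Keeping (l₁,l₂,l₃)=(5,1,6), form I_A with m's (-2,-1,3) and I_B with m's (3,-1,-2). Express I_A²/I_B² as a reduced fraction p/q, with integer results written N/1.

6/1

l's match ⇒ only the (l;m) 3-j factors differ between A and B.
A: triangle coeff Δ(5,1,6) = 1/858; Σ_t [0,0]: t=0:+1/60480 = 1/60480; (3j)²=6/143 [(5 1 6; -2 -1 3)], sign=-1
B: triangle coeff Δ(5,1,6) = 1/858; Σ_t [0,0]: t=0:+1/161280 = 1/161280; (3j)²=1/143 [(5 1 6; 3 -1 -2)], sign=+1
I_A²/I_B² = (6/143)/(1/143) = 6/1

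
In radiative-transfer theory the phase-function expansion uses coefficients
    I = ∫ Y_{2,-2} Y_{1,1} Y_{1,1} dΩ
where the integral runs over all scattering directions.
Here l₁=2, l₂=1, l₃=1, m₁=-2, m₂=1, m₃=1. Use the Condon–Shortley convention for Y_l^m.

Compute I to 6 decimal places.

Rules hold: Σm=0, L=4 even, 1≤1≤3.
N = 5·3·3 = 45
Δ = 2!·2!·0!/5! = 1/30
Racah Σ t=1..1: t=1:−1/1 = -1/1
⇒ 3j(2 1 1; 0 0 0)² = 2/15, sgn +1
Racah Σ t=2..2: t=2:+1/4 = 1/4
⇒ 3j(2 1 1; -2 1 1)² = 1/5, sgn +1
4πI² = N·(3j₀)²·(3jₘ)² = 6/5
I = +1·√(1.2/4π) = 0.30901936

0.309019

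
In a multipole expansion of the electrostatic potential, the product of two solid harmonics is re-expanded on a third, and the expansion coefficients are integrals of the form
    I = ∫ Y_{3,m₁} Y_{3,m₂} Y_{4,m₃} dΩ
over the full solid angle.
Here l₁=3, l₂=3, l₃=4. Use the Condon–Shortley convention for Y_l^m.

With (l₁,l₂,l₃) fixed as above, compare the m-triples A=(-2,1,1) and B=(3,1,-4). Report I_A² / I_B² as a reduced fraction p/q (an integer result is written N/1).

16/21

l's match ⇒ only the (l;m) 3-j factors differ between A and B.
A: triangle coeff Δ(3,3,4) = 1/34650; Σ_t [1,2]: t=1:−1/144 t=2:+1/48 = 1/72; (3j)²=16/693 [(3 3 4; -2 1 1)], sign=-1
B: triangle coeff Δ(3,3,4) = 1/34650; Σ_t [0,0]: t=0:+1/1152 = 1/1152; (3j)²=1/33 [(3 3 4; 3 1 -4)], sign=+1
I_A²/I_B² = (16/693)/(1/33) = 16/21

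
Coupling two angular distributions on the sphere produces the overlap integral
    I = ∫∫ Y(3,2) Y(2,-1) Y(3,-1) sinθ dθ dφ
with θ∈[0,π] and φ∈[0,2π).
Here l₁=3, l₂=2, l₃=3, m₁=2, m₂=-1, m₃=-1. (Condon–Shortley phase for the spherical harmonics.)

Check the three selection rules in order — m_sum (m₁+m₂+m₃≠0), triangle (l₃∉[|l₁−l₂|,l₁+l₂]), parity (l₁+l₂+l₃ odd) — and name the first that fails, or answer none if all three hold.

azimuthal sum: 2 − 1 − 1 = 0  ✓
1 ≤ 3 ≤ 5 (triangle on l)  ✓
L = 3 + 2 + 3 = 8 (even)  ✓

none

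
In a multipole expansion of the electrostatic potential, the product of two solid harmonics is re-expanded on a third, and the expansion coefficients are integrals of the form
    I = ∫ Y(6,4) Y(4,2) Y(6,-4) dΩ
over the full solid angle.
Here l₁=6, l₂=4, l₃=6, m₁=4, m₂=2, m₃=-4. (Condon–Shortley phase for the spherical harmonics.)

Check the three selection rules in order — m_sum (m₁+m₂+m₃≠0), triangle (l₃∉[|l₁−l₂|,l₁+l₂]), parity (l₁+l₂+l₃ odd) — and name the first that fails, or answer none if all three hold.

azimuthal sum: 4 + 2 − 4 = 2  ✗
2 ≤ 6 ≤ 10 (triangle on l)
L = 6 + 4 + 6 = 16 (even)

m_sum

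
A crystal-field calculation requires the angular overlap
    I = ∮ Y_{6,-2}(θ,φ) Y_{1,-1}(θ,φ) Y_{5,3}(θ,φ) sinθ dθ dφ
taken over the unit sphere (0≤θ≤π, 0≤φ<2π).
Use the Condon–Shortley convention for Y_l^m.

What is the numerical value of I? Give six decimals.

0.100084

Checks pass: Σm=0; 12 even; l₃=5∈[5,7].
(2·6+1)(2·1+1)(2·5+1) = 429
Δ: 2! 10! 0! / 13! → 1/858
sum: t=1:−1/14400 = -1/14400
3j²(6 1 5; 0 0 0) = Δ·Π!·Σ² = 6/143  (sign +1)
sum: t=0:+1/161280 = 1/161280
3j²(6 1 5; -2 -1 3) = Δ·Π!·Σ² = 1/143  (sign +1)
combine: 4πI² = 429·6/143·1/143 = 18/143
take √, sign +1: I = 0.10008369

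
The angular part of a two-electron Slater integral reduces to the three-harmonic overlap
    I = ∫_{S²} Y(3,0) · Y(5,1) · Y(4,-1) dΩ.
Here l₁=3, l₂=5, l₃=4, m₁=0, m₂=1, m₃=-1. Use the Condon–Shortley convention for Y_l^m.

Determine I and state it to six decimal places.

Checks pass: Σm=0; 12 even; l₃=4∈[2,8].
(2·3+1)(2·5+1)(2·4+1) = 693
Δ: 4! 2! 6! / 13! → 1/180180
sum: t=1:−1/576 t=2:+1/144 t=3:−1/576 = 1/288
3j²(3 5 4; 0 0 0) = Δ·Π!·Σ² = 20/1001  (sign +1)
sum: t=1:−1/1440 t=2:+1/192 t=3:−1/432 = 19/8640
3j²(3 5 4; 0 1 -1) = Δ·Π!·Σ² = 361/30030  (sign -1)
combine: 4πI² = 693·20/1001·361/30030 = 2166/13013
take √, sign -1: I = -0.11508947

-0.115089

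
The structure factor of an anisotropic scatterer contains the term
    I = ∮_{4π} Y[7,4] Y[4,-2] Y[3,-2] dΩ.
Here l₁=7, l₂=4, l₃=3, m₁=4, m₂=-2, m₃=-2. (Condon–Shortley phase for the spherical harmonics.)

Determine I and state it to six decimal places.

Rules hold: Σm=0, L=14 even, 3≤3≤11.
N = 15·9·7 = 945
Δ = 8!·6!·0!/15! = 1/45045
Racah Σ t=4..4: t=4:+1/20736 = 1/20736
⇒ 3j(7 4 3; 0 0 0)² = 35/1287, sgn -1
Racah Σ t=2..2: t=2:+1/172800 = 1/172800
⇒ 3j(7 4 3; 4 -2 -2)² = 2/65, sgn -1
4πI² = N·(3j₀)²·(3jₘ)² = 1470/1859
I = +1·√(0.790748/4π) = 0.25084996

0.250850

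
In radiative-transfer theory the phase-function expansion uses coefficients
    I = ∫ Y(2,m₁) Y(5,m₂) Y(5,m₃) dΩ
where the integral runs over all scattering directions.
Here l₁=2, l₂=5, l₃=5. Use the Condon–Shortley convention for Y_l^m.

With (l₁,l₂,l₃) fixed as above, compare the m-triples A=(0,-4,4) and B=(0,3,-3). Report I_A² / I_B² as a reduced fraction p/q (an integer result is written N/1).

l's match ⇒ only the (l;m) 3-j factors differ between A and B.
A: triangle coeff Δ(2,5,5) = 1/38610; Σ_t [0,1]: t=0:+1/20160 t=1:−1/40320 = 1/40320; (3j)²=6/715 [(2 5 5; 0 -4 4)], sign=-1
B: triangle coeff Δ(2,5,5) = 1/38610; Σ_t [0,2]: t=0:+1/161280 t=1:−1/5040 t=2:+1/5760 = -1/53760; (3j)²=1/4290 [(2 5 5; 0 3 -3)], sign=-1
I_A²/I_B² = (6/715)/(1/4290) = 36/1

36/1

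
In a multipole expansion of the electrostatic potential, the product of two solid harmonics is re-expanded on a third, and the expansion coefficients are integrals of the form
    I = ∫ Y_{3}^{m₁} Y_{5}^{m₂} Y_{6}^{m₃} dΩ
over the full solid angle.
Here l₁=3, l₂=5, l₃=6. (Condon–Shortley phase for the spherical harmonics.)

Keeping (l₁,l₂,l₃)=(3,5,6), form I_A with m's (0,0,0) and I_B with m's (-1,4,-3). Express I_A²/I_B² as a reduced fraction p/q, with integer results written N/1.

49/72

Shared (l₁,l₂,l₃)=(3,5,6): N and (l;000)² cancel in I_A²/I_B².
A: Δ = 2!·4!·8!/15! = 1/675675; Racah Σ t=0..2: t=0:+1/8640 t=1:−1/2304 t=2:+1/8640 = -7/34560; ⇒ 3j(3 5 6; 0 0 0)² = 7/429, sgn -1
B: Δ = 2!·4!·8!/15! = 1/675675; Racah Σ t=1..2: t=1:−1/241920 t=2:+1/40320 = 1/48384; ⇒ 3j(3 5 6; -1 4 -3)² = 24/1001, sgn -1
I_A²/I_B² = (7/429)/(24/1001) = 49/72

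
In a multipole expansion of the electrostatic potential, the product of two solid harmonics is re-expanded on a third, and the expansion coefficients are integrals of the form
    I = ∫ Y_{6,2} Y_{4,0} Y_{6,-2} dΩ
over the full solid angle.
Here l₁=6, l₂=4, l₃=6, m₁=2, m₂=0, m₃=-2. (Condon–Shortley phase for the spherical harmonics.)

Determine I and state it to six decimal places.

m-sum 0 ✓  L=16 even ✓  2≤6≤10 ✓
Π(2lᵢ+1) = 13×9×13 = 1521
triangle coeff Δ(6,4,6) = 1/15315300
Σ_t [0,4]: t=0:+1/829440 t=1:−1/25920 t=2:+1/9216 t=3:−1/25920 t=4:+1/829440 = 7/207360
(3j)²=28/2431 [(6 4 6; 0 0 0)], sign=+1
Σ_t [0,4]: t=0:+1/331776 t=1:−1/25920 t=2:+1/23040 t=3:−1/181440 t=4:+1/23224320 = 11/4644864
(3j)²=11/55692 [(6 4 6; 2 0 -2)], sign=+1
⇒ 4πI² = 1/289
I = (+1)√(1/289/(4π)) = 0.01659381

0.016594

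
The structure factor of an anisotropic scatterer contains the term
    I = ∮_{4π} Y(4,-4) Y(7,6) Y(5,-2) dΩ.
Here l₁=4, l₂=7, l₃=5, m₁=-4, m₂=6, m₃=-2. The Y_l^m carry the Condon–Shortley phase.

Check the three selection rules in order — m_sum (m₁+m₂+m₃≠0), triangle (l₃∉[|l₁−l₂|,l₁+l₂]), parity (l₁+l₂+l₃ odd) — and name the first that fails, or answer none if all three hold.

m₁+m₂+m₃ = -4 + 6 − 2 = 0  ✓
triangle: |4−7|=3 ≤ l₃=5 ≤ 4+7=11  ✓
parity: l₁+l₂+l₃ = 16 is even  ✓

none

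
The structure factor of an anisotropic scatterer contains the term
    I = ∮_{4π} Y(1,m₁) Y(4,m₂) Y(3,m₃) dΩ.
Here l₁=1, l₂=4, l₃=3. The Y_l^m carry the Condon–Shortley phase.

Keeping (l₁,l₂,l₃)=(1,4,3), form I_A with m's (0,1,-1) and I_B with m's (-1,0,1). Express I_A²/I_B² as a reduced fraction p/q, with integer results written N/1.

Same 1,4,3: normalisation and zero-m 3j drop out of the ratio.
A: Δ: 2! 0! 6! / 9! → 1/252; sum: t=1:−1/48 = -1/48; 3j²(1 4 3; 0 1 -1) = Δ·Π!·Σ² = 5/84  (sign -1)
B: Δ: 2! 0! 6! / 9! → 1/252; sum: t=2:+1/96 = 1/96; 3j²(1 4 3; -1 0 1) = Δ·Π!·Σ² = 1/42  (sign +1)
I_A²/I_B² = (5/84)/(1/42) = 5/2

5/2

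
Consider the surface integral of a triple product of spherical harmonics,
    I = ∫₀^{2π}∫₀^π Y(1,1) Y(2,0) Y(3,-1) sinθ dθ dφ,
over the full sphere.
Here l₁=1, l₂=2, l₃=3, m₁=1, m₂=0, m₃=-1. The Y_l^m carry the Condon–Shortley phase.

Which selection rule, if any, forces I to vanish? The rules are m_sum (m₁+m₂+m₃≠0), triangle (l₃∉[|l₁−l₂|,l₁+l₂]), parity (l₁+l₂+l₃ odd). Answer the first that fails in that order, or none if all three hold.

Σmᵢ = 0  ✓
l₃∈[|l₁−l₂|,l₁+l₂]=[1,3], have l₃=3  ✓
Σlᵢ = 6 ⇒ even  ✓

none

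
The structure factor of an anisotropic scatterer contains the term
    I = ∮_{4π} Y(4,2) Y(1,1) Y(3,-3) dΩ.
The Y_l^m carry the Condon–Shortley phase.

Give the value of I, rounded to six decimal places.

Rules hold: Σm=0, L=8 even, 3≤3≤5.
N = 9·3·7 = 189
Δ = 2!·6!·0!/9! = 1/252
Racah Σ t=1..1: t=1:−1/36 = -1/36
⇒ 3j(4 1 3; 0 0 0)² = 4/63, sgn +1
Racah Σ t=2..2: t=2:+1/1440 = 1/1440
⇒ 3j(4 1 3; 2 1 -3)² = 1/252, sgn +1
4πI² = N·(3j₀)²·(3jₘ)² = 1/21
I = +1·√(0.047619/4π) = 0.06155813

0.061558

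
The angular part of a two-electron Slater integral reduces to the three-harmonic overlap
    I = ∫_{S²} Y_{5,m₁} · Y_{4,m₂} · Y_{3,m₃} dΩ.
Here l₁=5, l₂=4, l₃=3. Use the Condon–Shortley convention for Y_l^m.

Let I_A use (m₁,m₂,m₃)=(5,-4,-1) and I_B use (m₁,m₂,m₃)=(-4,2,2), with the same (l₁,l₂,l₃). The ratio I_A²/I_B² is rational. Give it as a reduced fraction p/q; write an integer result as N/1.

l's match ⇒ only the (l;m) 3-j factors differ between A and B.
A: triangle coeff Δ(5,4,3) = 1/180180; Σ_t [0,0]: t=0:+1/34560 = 1/34560; (3j)²=14/429 [(5 4 3; 5 -4 -1)], sign=+1
B: triangle coeff Δ(5,4,3) = 1/180180; Σ_t [5,6]: t=5:−1/2880 t=6:+1/8640 = -1/4320; (3j)²=8/429 [(5 4 3; -4 2 2)], sign=+1
I_A²/I_B² = (14/429)/(8/429) = 7/4

7/4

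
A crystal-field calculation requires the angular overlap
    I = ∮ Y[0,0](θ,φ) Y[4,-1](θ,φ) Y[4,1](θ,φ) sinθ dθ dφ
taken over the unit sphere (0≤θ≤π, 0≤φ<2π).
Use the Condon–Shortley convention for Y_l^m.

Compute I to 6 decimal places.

Checks pass: Σm=0; 8 even; l₃=4∈[4,4].
(2·0+1)(2·4+1)(2·4+1) = 81
Δ: 0! 0! 8! / 9! → 1/9
sum: t=0:+1/576 = 1/576
3j²(0 4 4; 0 0 0) = Δ·Π!·Σ² = 1/9  (sign +1)
sum: t=0:+1/720 = 1/720
3j²(0 4 4; 0 -1 1) = Δ·Π!·Σ² = 1/9  (sign -1)
combine: 4πI² = 81·1/9·1/9 = 1/1
take √, sign -1: I = -0.28209479

-0.282095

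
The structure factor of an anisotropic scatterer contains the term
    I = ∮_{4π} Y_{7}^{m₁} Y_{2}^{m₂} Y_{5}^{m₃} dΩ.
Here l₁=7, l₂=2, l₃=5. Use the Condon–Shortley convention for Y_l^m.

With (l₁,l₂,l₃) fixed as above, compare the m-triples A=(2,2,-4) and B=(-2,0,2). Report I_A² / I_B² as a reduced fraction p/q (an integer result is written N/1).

1/72

l's match ⇒ only the (l;m) 3-j factors differ between A and B.
A: triangle coeff Δ(7,2,5) = 1/15015; Σ_t [4,4]: t=4:+1/8709120 = 1/8709120; (3j)²=1/3003 [(7 2 5; 2 2 -4)], sign=-1
B: triangle coeff Δ(7,2,5) = 1/15015; Σ_t [2,2]: t=2:+1/120960 = 1/120960; (3j)²=24/1001 [(7 2 5; -2 0 2)], sign=-1
I_A²/I_B² = (1/3003)/(24/1001) = 1/72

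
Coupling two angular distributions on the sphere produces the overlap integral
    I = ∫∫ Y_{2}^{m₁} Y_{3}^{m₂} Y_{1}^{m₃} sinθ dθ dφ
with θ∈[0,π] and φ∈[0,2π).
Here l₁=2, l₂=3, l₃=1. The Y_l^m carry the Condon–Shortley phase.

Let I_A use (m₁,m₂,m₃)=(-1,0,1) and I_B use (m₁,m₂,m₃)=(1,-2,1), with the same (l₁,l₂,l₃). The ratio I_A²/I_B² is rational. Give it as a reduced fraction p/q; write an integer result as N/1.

l's match ⇒ only the (l;m) 3-j factors differ between A and B.
A: triangle coeff Δ(2,3,1) = 1/105; Σ_t [3,3]: t=3:−1/12 = -1/12; (3j)²=1/35 [(2 3 1; -1 0 1)], sign=-1
B: triangle coeff Δ(2,3,1) = 1/105; Σ_t [1,1]: t=1:−1/12 = -1/12; (3j)²=2/21 [(2 3 1; 1 -2 1)], sign=-1
I_A²/I_B² = (1/35)/(2/21) = 3/10

3/10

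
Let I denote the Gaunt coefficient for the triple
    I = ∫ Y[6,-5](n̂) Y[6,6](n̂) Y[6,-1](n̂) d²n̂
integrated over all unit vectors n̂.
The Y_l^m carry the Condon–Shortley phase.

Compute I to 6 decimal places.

Rules hold: Σm=0, L=18 even, 0≤6≤12.
N = 13·13·13 = 2197
Δ = 6!·6!·6!/19! = 1/325909584
Racah Σ t=0..6: t=0:+1/373248000 t=1:−1/1728000 t=2:+1/110592 t=3:−1/46656 t=4:+1/110592 t=5:−1/1728000 t=6:+1/373248000 = -7/1555200
⇒ 3j(6 6 6; 0 0 0)² = 400/46189, sgn -1
Racah Σ t=6..6: t=6:+1/62208000 = 1/62208000
⇒ 3j(6 6 6; -5 6 -1)² = 77/8398, sgn -1
4πI² = N·(3j₀)²·(3jₘ)² = 18200/104329
I = +1·√(0.174448/4π) = 0.11782250

0.117823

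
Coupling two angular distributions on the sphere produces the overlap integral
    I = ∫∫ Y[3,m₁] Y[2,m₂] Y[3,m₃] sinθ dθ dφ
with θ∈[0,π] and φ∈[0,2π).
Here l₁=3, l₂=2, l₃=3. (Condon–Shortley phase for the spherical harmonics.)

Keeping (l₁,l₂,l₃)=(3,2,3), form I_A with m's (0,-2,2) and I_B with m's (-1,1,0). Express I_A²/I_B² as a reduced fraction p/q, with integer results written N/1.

l's match ⇒ only the (l;m) 3-j factors differ between A and B.
A: triangle coeff Δ(3,2,3) = 1/3780; Σ_t [0,0]: t=0:+1/24 = 1/24; (3j)²=1/21 [(3 2 3; 0 -2 2)], sign=-1
B: triangle coeff Δ(3,2,3) = 1/3780; Σ_t [1,2]: t=1:−1/12 t=2:+1/8 = 1/24; (3j)²=1/210 [(3 2 3; -1 1 0)], sign=-1
I_A²/I_B² = (1/21)/(1/210) = 10/1

10/1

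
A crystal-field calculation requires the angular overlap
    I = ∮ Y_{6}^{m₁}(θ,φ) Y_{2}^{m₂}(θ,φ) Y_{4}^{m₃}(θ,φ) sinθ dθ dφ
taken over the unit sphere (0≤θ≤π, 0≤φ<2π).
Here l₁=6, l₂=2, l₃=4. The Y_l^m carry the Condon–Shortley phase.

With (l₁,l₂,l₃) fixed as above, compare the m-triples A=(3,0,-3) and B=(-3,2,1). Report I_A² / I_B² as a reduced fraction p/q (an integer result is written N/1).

l's match ⇒ only the (l;m) 3-j factors differ between A and B.
A: triangle coeff Δ(6,2,4) = 1/6435; Σ_t [2,2]: t=2:+1/20160 = 1/20160; (3j)²=12/715 [(6 2 4; 3 0 -3)], sign=-1
B: triangle coeff Δ(6,2,4) = 1/6435; Σ_t [4,4]: t=4:+1/17280 = 1/17280; (3j)²=14/715 [(6 2 4; -3 2 1)], sign=-1
I_A²/I_B² = (12/715)/(14/715) = 6/7

6/7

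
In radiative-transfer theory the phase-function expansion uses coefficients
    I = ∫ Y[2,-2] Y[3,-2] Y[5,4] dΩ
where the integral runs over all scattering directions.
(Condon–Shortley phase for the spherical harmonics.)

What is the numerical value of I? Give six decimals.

0.268967

Rules hold: Σm=0, L=10 even, 1≤5≤5.
N = 5·7·11 = 385
Δ = 0!·4!·6!/11! = 1/2310
Racah Σ t=0..0: t=0:+1/144 = 1/144
⇒ 3j(2 3 5; 0 0 0)² = 10/231, sgn -1
Racah Σ t=0..0: t=0:+1/2880 = 1/2880
⇒ 3j(2 3 5; -2 -2 4)² = 3/55, sgn -1
4πI² = N·(3j₀)²·(3jₘ)² = 10/11
I = +1·√(0.909091/4π) = 0.26896683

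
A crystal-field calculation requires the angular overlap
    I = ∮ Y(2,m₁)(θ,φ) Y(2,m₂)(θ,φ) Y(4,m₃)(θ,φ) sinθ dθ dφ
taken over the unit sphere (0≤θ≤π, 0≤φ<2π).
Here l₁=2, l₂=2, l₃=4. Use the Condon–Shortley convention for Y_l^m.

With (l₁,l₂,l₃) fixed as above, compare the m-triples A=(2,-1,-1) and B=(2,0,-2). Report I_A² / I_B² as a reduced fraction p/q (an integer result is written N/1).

1/3

l's match ⇒ only the (l;m) 3-j factors differ between A and B.
A: triangle coeff Δ(2,2,4) = 1/630; Σ_t [0,0]: t=0:+1/144 = 1/144; (3j)²=1/126 [(2 2 4; 2 -1 -1)], sign=-1
B: triangle coeff Δ(2,2,4) = 1/630; Σ_t [0,0]: t=0:+1/96 = 1/96; (3j)²=1/42 [(2 2 4; 2 0 -2)], sign=+1
I_A²/I_B² = (1/126)/(1/42) = 1/3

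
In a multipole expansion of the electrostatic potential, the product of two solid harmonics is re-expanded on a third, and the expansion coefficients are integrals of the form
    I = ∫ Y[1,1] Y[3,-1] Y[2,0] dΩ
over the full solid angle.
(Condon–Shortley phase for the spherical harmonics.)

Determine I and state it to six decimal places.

m-sum 0 ✓  L=6 even ✓  2≤2≤4 ✓
Π(2lᵢ+1) = 3×7×5 = 105
triangle coeff Δ(1,3,2) = 1/105
Σ_t [1,1]: t=1:−1/4 = -1/4
(3j)²=3/35 [(1 3 2; 0 0 0)], sign=-1
Σ_t [0,0]: t=0:+1/8 = 1/8
(3j)²=2/35 [(1 3 2; 1 -1 0)], sign=+1
⇒ 4πI² = 18/35
I = (-1)√(18/35/(4π)) = -0.20230066

-0.202301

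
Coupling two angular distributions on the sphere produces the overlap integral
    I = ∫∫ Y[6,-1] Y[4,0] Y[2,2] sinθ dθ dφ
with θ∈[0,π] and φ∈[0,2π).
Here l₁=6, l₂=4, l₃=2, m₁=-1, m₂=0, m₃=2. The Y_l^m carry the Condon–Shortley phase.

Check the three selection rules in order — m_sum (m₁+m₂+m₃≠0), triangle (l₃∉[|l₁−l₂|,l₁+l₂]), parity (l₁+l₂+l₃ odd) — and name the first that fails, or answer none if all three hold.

m_sum

Σmᵢ = 1  ✗
l₃∈[|l₁−l₂|,l₁+l₂]=[2,10], have l₃=2
Σlᵢ = 12 ⇒ even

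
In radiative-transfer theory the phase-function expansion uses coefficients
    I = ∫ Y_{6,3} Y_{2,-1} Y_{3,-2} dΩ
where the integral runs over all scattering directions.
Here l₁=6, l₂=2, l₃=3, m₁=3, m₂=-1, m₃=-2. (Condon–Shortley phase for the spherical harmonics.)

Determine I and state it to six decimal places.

0.000000

l₃=3 ∉ [4,8] — triangle fails ⇒ I = 0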